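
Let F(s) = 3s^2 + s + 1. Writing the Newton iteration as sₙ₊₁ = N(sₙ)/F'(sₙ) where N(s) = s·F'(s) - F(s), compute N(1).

2

F'(s) = 6s + 1.
N(s) = s·F'(s) - F(s) = s·(6s + 1) - (3s^2 + s + 1) = 3s^2 - 1.
N(1) = 2.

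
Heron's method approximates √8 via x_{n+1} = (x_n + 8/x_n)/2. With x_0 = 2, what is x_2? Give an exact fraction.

x_1 = (2 + 8/2)/2 = 3.
x_2 = (3 + 8/3)/2 = 17/6.

17/6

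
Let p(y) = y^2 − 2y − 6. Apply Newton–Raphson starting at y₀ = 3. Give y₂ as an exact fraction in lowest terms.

p'(y) = 2y − 2.
p(3) = −3, p'(3) = 4, so y₁ = 3 − (−3)/4 = 15/4.
p(15/4) = 9/16, p'(15/4) = 11/2, so y₂ = (15/4) − (9/16)/(11/2) = 321/88.

321/88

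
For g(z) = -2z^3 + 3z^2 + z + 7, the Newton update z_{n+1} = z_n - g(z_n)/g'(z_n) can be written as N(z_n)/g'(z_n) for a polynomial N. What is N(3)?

g'(z) = -6z^2 + 6z + 1.
N(z) = z·g'(z) - g(z) = z·(-6z^2 + 6z + 1) - (-2z^3 + 3z^2 + z + 7) = -4z^3 + 3z^2 - 7.
N(3) = -88.

-88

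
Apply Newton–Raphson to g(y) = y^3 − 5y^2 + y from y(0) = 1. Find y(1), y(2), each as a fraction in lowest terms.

y(1) = 1/2, y(2) = 4/13

g'(y) = 3y^2 − 10y + 1.
g(1) = −3, g'(1) = −6, so y(1) = 1 − (−3)/(−6) = 1/2.
g(1/2) = −5/8, g'(1/2) = −13/4, so y(2) = (1/2) − (−5/8)/(−13/4) = 4/13.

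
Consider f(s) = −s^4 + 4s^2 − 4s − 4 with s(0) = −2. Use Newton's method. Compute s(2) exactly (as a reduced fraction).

f'(s) = −4s^3 + 8s − 4.
f(−2) = 4, f'(−2) = 12, so s(1) = (−2) − 4/12 = −7/3.
f(−7/3) = −205/81, f'(−7/3) = 760/27, so s(2) = (−7/3) − (−205/81)/(760/27) = −341/152.

−341/152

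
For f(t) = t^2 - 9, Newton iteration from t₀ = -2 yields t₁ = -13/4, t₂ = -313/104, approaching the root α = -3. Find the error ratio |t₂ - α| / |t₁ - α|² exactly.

2/13

t₁ - α = -13/4 - (-3) = -13/4 + 3 = -1/4, so |t₁ - α| = 1/4.
t₂ - α = -313/104 - (-3) = -313/104 + 3 = -1/104, so |t₂ - α| = 1/104.
|t₁ - α|² = 1/16.
Ratio = (1/104) / (1/16) = 2/13.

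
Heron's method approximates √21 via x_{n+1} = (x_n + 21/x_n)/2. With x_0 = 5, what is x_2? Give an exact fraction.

x_1 = (5 + 21/5)/2 = 23/5.
x_2 = (23/5 + 21/(23/5))/2 = 527/115.

527/115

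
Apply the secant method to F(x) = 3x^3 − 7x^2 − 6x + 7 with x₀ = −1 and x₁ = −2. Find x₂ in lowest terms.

F(−1) = 3, F(−2) = −33. x₂ = (−2) − (−33)·((−2) − (−1))/((−33) − 3) = −13/12.

−13/12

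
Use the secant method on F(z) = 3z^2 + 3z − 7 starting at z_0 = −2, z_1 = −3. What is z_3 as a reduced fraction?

F(−2) = −1, F(−3) = 11. z_2 = (−3) − 11·((−3) − (−2))/(11 − (−1)) = −25/12.
F(−3) = 11, F(−25/12) = −11/48. z_3 = (−25/12) − (−11/48)·((−25/12) − (−3))/((−11/48) − 11) = −103/49.

−103/49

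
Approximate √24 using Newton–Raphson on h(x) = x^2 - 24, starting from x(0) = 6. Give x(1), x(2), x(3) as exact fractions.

h'(x) = 2x.
h(6) = 12, h'(6) = 12, so x(1) = 6 - 12/12 = 5.
h(5) = 1, h'(5) = 10, so x(2) = 5 - 1/10 = 49/10.
h(49/10) = 1/100, h'(49/10) = 49/5, so x(3) = (49/10) - (1/100)/(49/5) = 4801/980.

x(1) = 5, x(2) = 49/10, x(3) = 4801/980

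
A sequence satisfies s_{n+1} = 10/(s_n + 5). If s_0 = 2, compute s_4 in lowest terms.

118/77

s_1 = 10/(2 + 5) = 10/7.
s_2 = 10/(10/7 + 5) = 14/9.
s_3 = 10/(14/9 + 5) = 90/59.
s_4 = 10/(90/59 + 5) = 118/77.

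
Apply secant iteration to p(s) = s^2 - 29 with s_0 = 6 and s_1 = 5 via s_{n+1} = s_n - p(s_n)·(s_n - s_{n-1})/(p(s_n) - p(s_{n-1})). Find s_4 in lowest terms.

p(6) = 7, p(5) = -4. s_2 = 5 - (-4)·(5 - 6)/((-4) - 7) = 59/11.
p(5) = -4, p(59/11) = -28/121. s_3 = (59/11) - (-28/121)·((59/11) - 5)/((-28/121) - (-4)) = 307/57.
p(59/11) = -28/121, p(307/57) = 28/3249. s_4 = (307/57) - (28/3249)·((307/57) - (59/11))/((28/3249) - (-28/121)) = 9074/1685.

9074/1685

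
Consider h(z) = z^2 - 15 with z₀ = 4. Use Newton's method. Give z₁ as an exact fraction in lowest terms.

31/8

h'(z) = 2z.
h(4) = 1, h'(4) = 8, so z₁ = 4 - 1/8 = 31/8.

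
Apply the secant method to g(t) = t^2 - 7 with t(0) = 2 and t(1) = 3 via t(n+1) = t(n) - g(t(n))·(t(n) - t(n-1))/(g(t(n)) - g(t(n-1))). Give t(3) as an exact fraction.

37/14

g(2) = -3, g(3) = 2. t(2) = 3 - 2·(3 - 2)/(2 - (-3)) = 13/5.
g(3) = 2, g(13/5) = -6/25. t(3) = (13/5) - (-6/25)·((13/5) - 3)/((-6/25) - 2) = 37/14.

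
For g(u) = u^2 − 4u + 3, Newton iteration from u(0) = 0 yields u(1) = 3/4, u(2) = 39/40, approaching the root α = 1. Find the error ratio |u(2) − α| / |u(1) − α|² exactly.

2/5

u(1) − α = 3/4 − 1 = −1/4, so |u(1) − α| = 1/4.
u(2) − α = 39/40 − 1 = −1/40, so |u(2) − α| = 1/40.
|u(1) − α|² = 1/16.
Ratio = (1/40) / (1/16) = 2/5.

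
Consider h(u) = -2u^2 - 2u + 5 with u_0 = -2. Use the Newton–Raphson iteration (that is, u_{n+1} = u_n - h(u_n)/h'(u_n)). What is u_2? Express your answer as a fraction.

h'(u) = -4u - 2.
h(-2) = 1, h'(-2) = 6, so u_1 = (-2) - 1/6 = -13/6.
h(-13/6) = -1/18, h'(-13/6) = 20/3, so u_2 = (-13/6) - (-1/18)/(20/3) = -259/120.

-259/120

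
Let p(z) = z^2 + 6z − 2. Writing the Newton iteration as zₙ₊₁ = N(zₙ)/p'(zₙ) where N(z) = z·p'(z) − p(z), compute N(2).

p'(z) = 2z + 6.
N(z) = z·p'(z) − p(z) = z·(2z + 6) − (z^2 + 6z − 2) = z^2 + 2.
N(2) = 6.

6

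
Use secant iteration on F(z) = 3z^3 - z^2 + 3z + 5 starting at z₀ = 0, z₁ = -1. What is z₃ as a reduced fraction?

F(0) = 5, F(-1) = -2. z₂ = (-1) - (-2)·((-1) - 0)/((-2) - 5) = -5/7.
F(-1) = -2, F(-5/7) = 430/343. z₃ = (-5/7) - (430/343)·((-5/7) - (-1))/((430/343) - (-2)) = -230/279.

-230/279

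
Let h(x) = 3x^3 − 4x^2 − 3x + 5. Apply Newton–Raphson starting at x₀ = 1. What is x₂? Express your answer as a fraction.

h'(x) = 9x^2 − 8x − 3.
h(1) = 1, h'(1) = −2, so x₁ = 1 − 1/(−2) = 3/2.
h(3/2) = 13/8, h'(3/2) = 21/4, so x₂ = (3/2) − (13/8)/(21/4) = 25/21.

25/21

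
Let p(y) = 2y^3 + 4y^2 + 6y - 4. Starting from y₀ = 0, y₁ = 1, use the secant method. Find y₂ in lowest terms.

p(0) = -4, p(1) = 8. y₂ = 1 - 8·(1 - 0)/(8 - (-4)) = 1/3.

1/3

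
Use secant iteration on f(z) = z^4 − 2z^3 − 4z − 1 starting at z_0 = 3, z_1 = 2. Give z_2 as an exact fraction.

55/23

f(3) = 14, f(2) = −9. z_2 = 2 − (−9)·(2 − 3)/((−9) − 14) = 55/23.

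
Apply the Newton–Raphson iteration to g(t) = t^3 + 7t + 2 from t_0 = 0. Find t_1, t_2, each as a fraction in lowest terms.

t_1 = -2/7, t_2 = -702/2485

g'(t) = 3t^2 + 7.
g(0) = 2, g'(0) = 7, so t_1 = 0 - 2/7 = -2/7.
g(-2/7) = -8/343, g'(-2/7) = 355/49, so t_2 = (-2/7) - (-8/343)/(355/49) = -702/2485.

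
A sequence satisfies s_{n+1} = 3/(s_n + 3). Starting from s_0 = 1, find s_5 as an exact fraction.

72/91

s_1 = 3/(1 + 3) = 3/4.
s_2 = 3/(3/4 + 3) = 4/5.
s_3 = 3/(4/5 + 3) = 15/19.
s_4 = 3/(15/19 + 3) = 19/24.
s_5 = 3/(19/24 + 3) = 72/91.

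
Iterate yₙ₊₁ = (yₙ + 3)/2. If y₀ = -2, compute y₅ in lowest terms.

91/32

y₁ = ((-2) + 3)/2 = 1/2.
y₂ = ((1/2) + 3)/2 = 7/4.
y₃ = ((7/4) + 3)/2 = 19/8.
y₄ = ((19/8) + 3)/2 = 43/16.
y₅ = ((43/16) + 3)/2 = 91/32.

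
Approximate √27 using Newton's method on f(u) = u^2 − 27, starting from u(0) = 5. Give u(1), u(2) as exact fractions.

u(1) = 26/5, u(2) = 1351/260

f'(u) = 2u.
f(5) = −2, f'(5) = 10, so u(1) = 5 − (−2)/10 = 26/5.
f(26/5) = 1/25, f'(26/5) = 52/5, so u(2) = (26/5) − (1/25)/(52/5) = 1351/260.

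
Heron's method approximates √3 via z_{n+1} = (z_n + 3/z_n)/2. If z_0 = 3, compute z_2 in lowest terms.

7/4

z_1 = (3 + 3/3)/2 = 2.
z_2 = (2 + 3/2)/2 = 7/4.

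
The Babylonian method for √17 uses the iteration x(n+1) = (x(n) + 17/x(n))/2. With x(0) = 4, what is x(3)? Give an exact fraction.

9478657/2298912

x(1) = (4 + 17/4)/2 = 33/8.
x(2) = (33/8 + 17/(33/8))/2 = 2177/528.
x(3) = (2177/528 + 17/(2177/528))/2 = 9478657/2298912.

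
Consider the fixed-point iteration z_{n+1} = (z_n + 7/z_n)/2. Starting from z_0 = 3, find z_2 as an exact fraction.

z_1 = (3 + 7/3)/2 = 8/3.
z_2 = (8/3 + 7/(8/3))/2 = 127/48.

127/48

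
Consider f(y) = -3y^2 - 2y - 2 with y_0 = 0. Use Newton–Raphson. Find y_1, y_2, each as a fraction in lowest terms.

f'(y) = -6y - 2.
f(0) = -2, f'(0) = -2, so y_1 = 0 - (-2)/(-2) = -1.
f(-1) = -3, f'(-1) = 4, so y_2 = (-1) - (-3)/4 = -1/4.

y_1 = -1, y_2 = -1/4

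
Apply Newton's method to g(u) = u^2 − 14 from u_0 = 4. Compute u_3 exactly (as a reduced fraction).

g'(u) = 2u.
g(4) = 2, g'(4) = 8, so u_1 = 4 − 2/8 = 15/4.
g(15/4) = 1/16, g'(15/4) = 15/2, so u_2 = (15/4) − (1/16)/(15/2) = 449/120.
g(449/120) = 1/14400, g'(449/120) = 449/60, so u_3 = (449/120) − (1/14400)/(449/60) = 403201/107760.

403201/107760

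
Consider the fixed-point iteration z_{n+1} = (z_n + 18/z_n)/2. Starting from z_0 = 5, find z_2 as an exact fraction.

z_1 = (5 + 18/5)/2 = 43/10.
z_2 = (43/10 + 18/(43/10))/2 = 3649/860.

3649/860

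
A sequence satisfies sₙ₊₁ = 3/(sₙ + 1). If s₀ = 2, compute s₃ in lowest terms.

6/5

s₁ = 3/(2 + 1) = 1.
s₂ = 3/(1 + 1) = 3/2.
s₃ = 3/(3/2 + 1) = 6/5.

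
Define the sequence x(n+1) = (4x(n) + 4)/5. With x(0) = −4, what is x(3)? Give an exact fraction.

x(1) = (4·(−4) + 4)/5 = −12/5.
x(2) = (4·(−12/5) + 4)/5 = −28/25.
x(3) = (4·(−28/25) + 4)/5 = −12/125.

−12/125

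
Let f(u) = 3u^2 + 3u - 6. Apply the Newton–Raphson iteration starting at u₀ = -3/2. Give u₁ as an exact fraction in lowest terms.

-17/8

f'(u) = 6u + 3.
f(-3/2) = -15/4, f'(-3/2) = -6, so u₁ = (-3/2) - (-15/4)/(-6) = -17/8.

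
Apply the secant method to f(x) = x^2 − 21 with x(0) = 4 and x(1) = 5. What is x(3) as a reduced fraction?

197/43

f(4) = −5, f(5) = 4. x(2) = 5 − 4·(5 − 4)/(4 − (−5)) = 41/9.
f(5) = 4, f(41/9) = −20/81. x(3) = (41/9) − (−20/81)·((41/9) − 5)/((−20/81) − 4) = 197/43.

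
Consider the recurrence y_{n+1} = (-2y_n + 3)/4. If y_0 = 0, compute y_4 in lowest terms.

y_1 = (-2·0 + 3)/4 = 3/4.
y_2 = (-2·(3/4) + 3)/4 = 3/8.
y_3 = (-2·(3/8) + 3)/4 = 9/16.
y_4 = (-2·(9/16) + 3)/4 = 15/32.

15/32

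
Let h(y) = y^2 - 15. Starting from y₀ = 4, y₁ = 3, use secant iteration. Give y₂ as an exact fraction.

27/7

h(4) = 1, h(3) = -6. y₂ = 3 - (-6)·(3 - 4)/((-6) - 1) = 27/7.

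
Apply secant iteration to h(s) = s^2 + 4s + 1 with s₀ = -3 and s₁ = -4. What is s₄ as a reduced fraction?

h(-3) = -2, h(-4) = 1. s₂ = (-4) - 1·((-4) - (-3))/(1 - (-2)) = -11/3.
h(-4) = 1, h(-11/3) = -2/9. s₃ = (-11/3) - (-2/9)·((-11/3) - (-4))/((-2/9) - 1) = -41/11.
h(-11/3) = -2/9, h(-41/11) = -2/121. s₄ = (-41/11) - (-2/121)·((-41/11) - (-11/3))/((-2/121) - (-2/9)) = -209/56.

-209/56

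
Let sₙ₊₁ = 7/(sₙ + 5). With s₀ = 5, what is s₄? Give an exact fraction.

2485/2174

s₁ = 7/(5 + 5) = 7/10.
s₂ = 7/(7/10 + 5) = 70/57.
s₃ = 7/(70/57 + 5) = 399/355.
s₄ = 7/(399/355 + 5) = 2485/2174.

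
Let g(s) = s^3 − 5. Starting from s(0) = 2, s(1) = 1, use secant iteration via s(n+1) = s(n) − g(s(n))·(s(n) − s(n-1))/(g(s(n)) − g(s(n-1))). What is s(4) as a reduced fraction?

g(2) = 3, g(1) = −4. s(2) = 1 − (−4)·(1 − 2)/((−4) − 3) = 11/7.
g(1) = −4, g(11/7) = −384/343. s(3) = (11/7) − (−384/343)·((11/7) − 1)/((−384/343) − (−4)) = 443/247.
g(11/7) = −384/343, g(443/247) = 11592192/15069223. s(4) = (443/247) − (11592192/15069223)·((443/247) − (11/7))/((11592192/15069223) − (−384/343)) = 14432773/8474569.

14432773/8474569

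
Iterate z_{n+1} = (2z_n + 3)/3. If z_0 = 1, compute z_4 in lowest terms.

z_1 = (2·1 + 3)/3 = 5/3.
z_2 = (2·(5/3) + 3)/3 = 19/9.
z_3 = (2·(19/9) + 3)/3 = 65/27.
z_4 = (2·(65/27) + 3)/3 = 211/81.

211/81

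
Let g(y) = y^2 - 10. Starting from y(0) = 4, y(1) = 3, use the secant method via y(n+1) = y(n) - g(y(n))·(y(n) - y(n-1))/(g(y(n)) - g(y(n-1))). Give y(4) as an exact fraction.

3001/949

g(4) = 6, g(3) = -1. y(2) = 3 - (-1)·(3 - 4)/((-1) - 6) = 22/7.
g(3) = -1, g(22/7) = -6/49. y(3) = (22/7) - (-6/49)·((22/7) - 3)/((-6/49) - (-1)) = 136/43.
g(22/7) = -6/49, g(136/43) = 6/1849. y(4) = (136/43) - (6/1849)·((136/43) - (22/7))/((6/1849) - (-6/49)) = 3001/949.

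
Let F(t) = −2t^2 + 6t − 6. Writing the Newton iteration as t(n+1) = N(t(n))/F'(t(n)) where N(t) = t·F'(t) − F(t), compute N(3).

F'(t) = −4t + 6.
N(t) = t·F'(t) − F(t) = t·(−4t + 6) − (−2t^2 + 6t − 6) = −2t^2 + 6.
N(3) = −12.

−12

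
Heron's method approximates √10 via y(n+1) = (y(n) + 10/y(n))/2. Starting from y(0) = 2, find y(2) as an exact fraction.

89/28

y(1) = (2 + 10/2)/2 = 7/2.
y(2) = (7/2 + 10/(7/2))/2 = 89/28.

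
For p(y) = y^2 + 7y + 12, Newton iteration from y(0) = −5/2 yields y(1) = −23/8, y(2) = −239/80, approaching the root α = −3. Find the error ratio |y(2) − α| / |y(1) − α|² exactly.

4/5

y(1) − α = −23/8 − (−3) = −23/8 + 3 = 1/8, so |y(1) − α| = 1/8.
y(2) − α = −239/80 − (−3) = −239/80 + 3 = 1/80, so |y(2) − α| = 1/80.
|y(1) − α|² = 1/64.
Ratio = (1/80) / (1/64) = 4/5.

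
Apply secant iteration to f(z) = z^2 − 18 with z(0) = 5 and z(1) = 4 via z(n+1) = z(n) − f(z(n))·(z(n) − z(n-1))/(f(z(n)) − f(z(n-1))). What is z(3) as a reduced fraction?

157/37

f(5) = 7, f(4) = −2. z(2) = 4 − (−2)·(4 − 5)/((−2) − 7) = 38/9.
f(4) = −2, f(38/9) = −14/81. z(3) = (38/9) − (−14/81)·((38/9) − 4)/((−14/81) − (−2)) = 157/37.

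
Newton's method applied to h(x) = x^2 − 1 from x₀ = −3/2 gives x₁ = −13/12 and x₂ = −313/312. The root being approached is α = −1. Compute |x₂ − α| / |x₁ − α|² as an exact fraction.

6/13

x₁ − α = −13/12 − (−1) = −13/12 + 1 = −1/12, so |x₁ − α| = 1/12.
x₂ − α = −313/312 − (−1) = −313/312 + 1 = −1/312, so |x₂ − α| = 1/312.
|x₁ − α|² = 1/144.
Ratio = (1/312) / (1/144) = 6/13.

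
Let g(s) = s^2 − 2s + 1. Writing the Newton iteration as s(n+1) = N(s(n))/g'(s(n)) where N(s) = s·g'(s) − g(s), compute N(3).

8

g'(s) = 2s − 2.
N(s) = s·g'(s) − g(s) = s·(2s − 2) − (s^2 − 2s + 1) = s^2 − 1.
N(3) = 8.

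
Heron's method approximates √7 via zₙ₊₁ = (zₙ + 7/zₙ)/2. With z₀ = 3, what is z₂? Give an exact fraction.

z₁ = (3 + 7/3)/2 = 8/3.
z₂ = (8/3 + 7/(8/3))/2 = 127/48.

127/48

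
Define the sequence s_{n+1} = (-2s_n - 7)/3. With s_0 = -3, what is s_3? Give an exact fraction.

s_1 = (-2·(-3) - 7)/3 = -1/3.
s_2 = (-2·(-1/3) - 7)/3 = -19/9.
s_3 = (-2·(-19/9) - 7)/3 = -25/27.

-25/27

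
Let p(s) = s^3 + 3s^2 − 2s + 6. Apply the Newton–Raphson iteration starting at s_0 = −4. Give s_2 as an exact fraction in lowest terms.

−105983/27137

p'(s) = 3s^2 + 6s − 2.
p(−4) = −2, p'(−4) = 22, so s_1 = (−4) − (−2)/22 = −43/11.
p(−43/11) = −98/1331, p'(−43/11) = 2467/121, so s_2 = (−43/11) − (−98/1331)/(2467/121) = −105983/27137.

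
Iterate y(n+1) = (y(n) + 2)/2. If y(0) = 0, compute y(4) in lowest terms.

15/8

y(1) = (0 + 2)/2 = 1.
y(2) = (1 + 2)/2 = 3/2.
y(3) = ((3/2) + 2)/2 = 7/4.
y(4) = ((7/4) + 2)/2 = 15/8.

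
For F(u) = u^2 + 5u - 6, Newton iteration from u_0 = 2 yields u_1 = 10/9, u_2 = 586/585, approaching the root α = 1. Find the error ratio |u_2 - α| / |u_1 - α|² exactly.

9/65

u_1 - α = 10/9 - 1 = 1/9, so |u_1 - α| = 1/9.
u_2 - α = 586/585 - 1 = 1/585, so |u_2 - α| = 1/585.
|u_1 - α|² = 1/81.
Ratio = (1/585) / (1/81) = 9/65.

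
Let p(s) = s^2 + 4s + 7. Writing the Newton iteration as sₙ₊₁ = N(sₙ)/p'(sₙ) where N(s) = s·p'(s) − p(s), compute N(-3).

2

p'(s) = 2s + 4.
N(s) = s·p'(s) − p(s) = s·(2s + 4) − (s^2 + 4s + 7) = s^2 − 7.
N(-3) = 2.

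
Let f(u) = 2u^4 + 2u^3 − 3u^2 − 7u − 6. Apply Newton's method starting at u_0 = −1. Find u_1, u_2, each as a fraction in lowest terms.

f'(u) = 8u^3 + 6u^2 − 6u − 7.
f(−1) = −2, f'(−1) = −3, so u_1 = (−1) − (−2)/(−3) = −5/3.
f(−5/3) = 284/81, f'(−5/3) = −469/27, so u_2 = (−5/3) − (284/81)/(−469/27) = −687/469.

u_1 = −5/3, u_2 = −687/469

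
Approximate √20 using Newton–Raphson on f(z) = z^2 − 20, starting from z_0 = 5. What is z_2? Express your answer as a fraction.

f'(z) = 2z.
f(5) = 5, f'(5) = 10, so z_1 = 5 − 5/10 = 9/2.
f(9/2) = 1/4, f'(9/2) = 9, so z_2 = (9/2) − (1/4)/9 = 161/36.

161/36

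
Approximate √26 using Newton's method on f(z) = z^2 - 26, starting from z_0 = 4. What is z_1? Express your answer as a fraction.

f'(z) = 2z.
f(4) = -10, f'(4) = 8, so z_1 = 4 - (-10)/8 = 21/4.

21/4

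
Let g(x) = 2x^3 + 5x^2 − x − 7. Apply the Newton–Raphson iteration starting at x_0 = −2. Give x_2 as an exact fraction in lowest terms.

−64/27

g'(x) = 6x^2 + 10x − 1.
g(−2) = −1, g'(−2) = 3, so x_1 = (−2) − (−1)/3 = −5/3.
g(−5/3) = −19/27, g'(−5/3) = −1, so x_2 = (−5/3) − (−19/27)/(−1) = −64/27.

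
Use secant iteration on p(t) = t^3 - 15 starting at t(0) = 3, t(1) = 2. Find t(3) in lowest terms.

12885/5179

p(3) = 12, p(2) = -7. t(2) = 2 - (-7)·(2 - 3)/((-7) - 12) = 45/19.
p(2) = -7, p(45/19) = -11760/6859. t(3) = (45/19) - (-11760/6859)·((45/19) - 2)/((-11760/6859) - (-7)) = 12885/5179.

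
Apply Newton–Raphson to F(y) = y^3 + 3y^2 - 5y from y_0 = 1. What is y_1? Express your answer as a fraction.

F'(y) = 3y^2 + 6y - 5.
F(1) = -1, F'(1) = 4, so y_1 = 1 - (-1)/4 = 5/4.

5/4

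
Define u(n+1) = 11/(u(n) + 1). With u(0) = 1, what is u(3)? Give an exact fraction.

u(1) = 11/(1 + 1) = 11/2.
u(2) = 11/(11/2 + 1) = 22/13.
u(3) = 11/(22/13 + 1) = 143/35.

143/35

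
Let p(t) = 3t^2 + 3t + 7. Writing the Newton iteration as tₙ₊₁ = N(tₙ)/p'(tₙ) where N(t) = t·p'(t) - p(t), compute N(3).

p'(t) = 6t + 3.
N(t) = t·p'(t) - p(t) = t·(6t + 3) - (3t^2 + 3t + 7) = 3t^2 - 7.
N(3) = 20.

20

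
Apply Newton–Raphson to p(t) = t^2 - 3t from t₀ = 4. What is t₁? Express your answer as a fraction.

16/5

p'(t) = 2t - 3.
p(4) = 4, p'(4) = 5, so t₁ = 4 - 4/5 = 16/5.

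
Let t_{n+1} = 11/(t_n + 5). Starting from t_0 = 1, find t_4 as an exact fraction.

t_1 = 11/(1 + 5) = 11/6.
t_2 = 11/(11/6 + 5) = 66/41.
t_3 = 11/(66/41 + 5) = 451/271.
t_4 = 11/(451/271 + 5) = 2981/1806.

2981/1806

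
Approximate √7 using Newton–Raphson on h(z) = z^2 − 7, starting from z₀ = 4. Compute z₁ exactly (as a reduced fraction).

23/8

h'(z) = 2z.
h(4) = 9, h'(4) = 8, so z₁ = 4 − 9/8 = 23/8.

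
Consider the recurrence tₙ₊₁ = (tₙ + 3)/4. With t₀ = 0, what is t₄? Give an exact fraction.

t₁ = (0 + 3)/4 = 3/4.
t₂ = ((3/4) + 3)/4 = 15/16.
t₃ = ((15/16) + 3)/4 = 63/64.
t₄ = ((63/64) + 3)/4 = 255/256.

255/256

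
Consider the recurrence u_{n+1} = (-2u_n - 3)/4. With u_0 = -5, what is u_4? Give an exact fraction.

-25/32

u_1 = (-2·(-5) - 3)/4 = 7/4.
u_2 = (-2·(7/4) - 3)/4 = -13/8.
u_3 = (-2·(-13/8) - 3)/4 = 1/16.
u_4 = (-2·(1/16) - 3)/4 = -25/32.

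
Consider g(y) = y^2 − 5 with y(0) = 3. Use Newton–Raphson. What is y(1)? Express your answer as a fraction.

7/3

g'(y) = 2y.
g(3) = 4, g'(3) = 6, so y(1) = 3 − 4/6 = 7/3.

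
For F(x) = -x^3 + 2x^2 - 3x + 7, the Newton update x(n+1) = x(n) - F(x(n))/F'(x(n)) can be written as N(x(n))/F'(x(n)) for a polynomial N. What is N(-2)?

17

F'(x) = -3x^2 + 4x - 3.
N(x) = x·F'(x) - F(x) = x·(-3x^2 + 4x - 3) - (-x^3 + 2x^2 - 3x + 7) = -2x^3 + 2x^2 - 7.
N(-2) = 17.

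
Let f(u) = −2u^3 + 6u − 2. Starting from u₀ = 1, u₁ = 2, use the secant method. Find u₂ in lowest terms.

f(1) = 2, f(2) = −6. u₂ = 2 − (−6)·(2 − 1)/((−6) − 2) = 5/4.

5/4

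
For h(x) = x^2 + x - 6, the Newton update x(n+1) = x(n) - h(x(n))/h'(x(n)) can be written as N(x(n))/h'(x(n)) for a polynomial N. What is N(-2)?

10

h'(x) = 2x + 1.
N(x) = x·h'(x) - h(x) = x·(2x + 1) - (x^2 + x - 6) = x^2 + 6.
N(-2) = 10.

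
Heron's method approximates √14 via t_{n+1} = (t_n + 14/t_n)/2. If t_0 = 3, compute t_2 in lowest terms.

1033/276

t_1 = (3 + 14/3)/2 = 23/6.
t_2 = (23/6 + 14/(23/6))/2 = 1033/276.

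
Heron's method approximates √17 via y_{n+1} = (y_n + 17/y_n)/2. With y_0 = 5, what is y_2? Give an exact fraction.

433/105

y_1 = (5 + 17/5)/2 = 21/5.
y_2 = (21/5 + 17/(21/5))/2 = 433/105.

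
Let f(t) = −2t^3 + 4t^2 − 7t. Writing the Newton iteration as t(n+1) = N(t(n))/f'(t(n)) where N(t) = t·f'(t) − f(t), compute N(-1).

f'(t) = −6t^2 + 8t − 7.
N(t) = t·f'(t) − f(t) = t·(−6t^2 + 8t − 7) − (−2t^3 + 4t^2 − 7t) = −4t^3 + 4t^2.
N(-1) = 8.

8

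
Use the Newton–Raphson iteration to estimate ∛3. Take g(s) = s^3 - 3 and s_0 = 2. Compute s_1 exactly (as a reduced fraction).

g'(s) = 3s^2.
g(2) = 5, g'(2) = 12, so s_1 = 2 - 5/12 = 19/12.

19/12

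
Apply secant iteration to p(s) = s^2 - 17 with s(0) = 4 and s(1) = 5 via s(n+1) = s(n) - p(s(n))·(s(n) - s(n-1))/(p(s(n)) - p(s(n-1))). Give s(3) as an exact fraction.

p(4) = -1, p(5) = 8. s(2) = 5 - 8·(5 - 4)/(8 - (-1)) = 37/9.
p(5) = 8, p(37/9) = -8/81. s(3) = (37/9) - (-8/81)·((37/9) - 5)/((-8/81) - 8) = 169/41.

169/41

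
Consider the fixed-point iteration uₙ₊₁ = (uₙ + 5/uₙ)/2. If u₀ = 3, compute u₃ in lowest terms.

u₁ = (3 + 5/3)/2 = 7/3.
u₂ = (7/3 + 5/(7/3))/2 = 47/21.
u₃ = (47/21 + 5/(47/21))/2 = 2207/987.

2207/987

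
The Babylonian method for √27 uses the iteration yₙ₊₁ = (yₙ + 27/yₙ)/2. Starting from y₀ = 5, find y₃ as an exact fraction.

y₁ = (5 + 27/5)/2 = 26/5.
y₂ = (26/5 + 27/(26/5))/2 = 1351/260.
y₃ = (1351/260 + 27/(1351/260))/2 = 3650401/702520.

3650401/702520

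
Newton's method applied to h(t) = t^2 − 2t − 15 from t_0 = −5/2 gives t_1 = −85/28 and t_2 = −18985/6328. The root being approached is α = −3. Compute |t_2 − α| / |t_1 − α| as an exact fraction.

t_1 − α = −85/28 − (−3) = −85/28 + 3 = −1/28, so |t_1 − α| = 1/28.
t_2 − α = −18985/6328 − (−3) = −18985/6328 + 3 = −1/6328, so |t_2 − α| = 1/6328.
Ratio = (1/6328) / (1/28) = 1/226.

1/226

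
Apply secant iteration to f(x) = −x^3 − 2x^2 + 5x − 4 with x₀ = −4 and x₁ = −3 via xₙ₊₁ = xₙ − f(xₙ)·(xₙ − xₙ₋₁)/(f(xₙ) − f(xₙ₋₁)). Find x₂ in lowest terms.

f(−4) = 8, f(−3) = −10. x₂ = (−3) − (−10)·((−3) − (−4))/((−10) − 8) = −32/9.

−32/9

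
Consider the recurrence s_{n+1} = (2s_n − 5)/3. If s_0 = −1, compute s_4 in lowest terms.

s_1 = (2·(−1) − 5)/3 = −7/3.
s_2 = (2·(−7/3) − 5)/3 = −29/9.
s_3 = (2·(−29/9) − 5)/3 = −103/27.
s_4 = (2·(−103/27) − 5)/3 = −341/81.

−341/81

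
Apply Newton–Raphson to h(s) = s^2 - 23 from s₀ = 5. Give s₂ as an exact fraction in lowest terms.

1151/240

h'(s) = 2s.
h(5) = 2, h'(5) = 10, so s₁ = 5 - 2/10 = 24/5.
h(24/5) = 1/25, h'(24/5) = 48/5, so s₂ = (24/5) - (1/25)/(48/5) = 1151/240.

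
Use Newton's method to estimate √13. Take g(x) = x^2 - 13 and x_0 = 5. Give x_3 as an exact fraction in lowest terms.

117487/32585

g'(x) = 2x.
g(5) = 12, g'(5) = 10, so x_1 = 5 - 12/10 = 19/5.
g(19/5) = 36/25, g'(19/5) = 38/5, so x_2 = (19/5) - (36/25)/(38/5) = 343/95.
g(343/95) = 324/9025, g'(343/95) = 686/95, so x_3 = (343/95) - (324/9025)/(686/95) = 117487/32585.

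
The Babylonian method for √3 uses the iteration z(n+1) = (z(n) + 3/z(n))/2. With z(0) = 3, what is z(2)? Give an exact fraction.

7/4

z(1) = (3 + 3/3)/2 = 2.
z(2) = (2 + 3/2)/2 = 7/4.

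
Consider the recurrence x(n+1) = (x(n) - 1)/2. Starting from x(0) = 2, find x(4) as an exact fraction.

x(1) = (2 - 1)/2 = 1/2.
x(2) = ((1/2) - 1)/2 = -1/4.
x(3) = ((-1/4) - 1)/2 = -5/8.
x(4) = ((-5/8) - 1)/2 = -13/16.

-13/16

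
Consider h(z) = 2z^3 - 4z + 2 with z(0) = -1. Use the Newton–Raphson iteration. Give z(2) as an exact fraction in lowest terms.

h'(z) = 6z^2 - 4.
h(-1) = 4, h'(-1) = 2, so z(1) = (-1) - 4/2 = -3.
h(-3) = -40, h'(-3) = 50, so z(2) = (-3) - (-40)/50 = -11/5.

-11/5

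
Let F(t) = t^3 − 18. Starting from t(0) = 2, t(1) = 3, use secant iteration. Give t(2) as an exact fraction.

48/19

F(2) = −10, F(3) = 9. t(2) = 3 − 9·(3 − 2)/(9 − (−10)) = 48/19.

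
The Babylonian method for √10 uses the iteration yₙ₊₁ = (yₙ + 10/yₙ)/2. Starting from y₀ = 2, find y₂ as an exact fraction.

y₁ = (2 + 10/2)/2 = 7/2.
y₂ = (7/2 + 10/(7/2))/2 = 89/28.

89/28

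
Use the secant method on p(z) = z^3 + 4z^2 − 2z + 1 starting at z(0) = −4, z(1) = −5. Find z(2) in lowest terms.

p(−4) = 9, p(−5) = −14. z(2) = (−5) − (−14)·((−5) − (−4))/((−14) − 9) = −101/23.

−101/23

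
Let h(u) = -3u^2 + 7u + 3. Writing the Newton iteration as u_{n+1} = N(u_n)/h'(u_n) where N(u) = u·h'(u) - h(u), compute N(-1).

h'(u) = -6u + 7.
N(u) = u·h'(u) - h(u) = u·(-6u + 7) - (-3u^2 + 7u + 3) = -3u^2 - 3.
N(-1) = -6.

-6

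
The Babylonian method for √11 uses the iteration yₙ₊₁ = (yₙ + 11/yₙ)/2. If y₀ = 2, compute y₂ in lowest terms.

y₁ = (2 + 11/2)/2 = 15/4.
y₂ = (15/4 + 11/(15/4))/2 = 401/120.

401/120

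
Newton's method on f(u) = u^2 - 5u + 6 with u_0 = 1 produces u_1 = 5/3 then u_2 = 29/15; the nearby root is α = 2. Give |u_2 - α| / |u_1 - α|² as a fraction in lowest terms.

3/5

u_1 - α = 5/3 - 2 = -1/3, so |u_1 - α| = 1/3.
u_2 - α = 29/15 - 2 = -1/15, so |u_2 - α| = 1/15.
|u_1 - α|² = 1/9.
Ratio = (1/15) / (1/9) = 3/5.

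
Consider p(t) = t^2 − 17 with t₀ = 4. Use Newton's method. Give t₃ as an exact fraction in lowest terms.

9478657/2298912

p'(t) = 2t.
p(4) = −1, p'(4) = 8, so t₁ = 4 − (−1)/8 = 33/8.
p(33/8) = 1/64, p'(33/8) = 33/4, so t₂ = (33/8) − (1/64)/(33/4) = 2177/528.
p(2177/528) = 1/278784, p'(2177/528) = 2177/264, so t₃ = (2177/528) − (1/278784)/(2177/264) = 9478657/2298912.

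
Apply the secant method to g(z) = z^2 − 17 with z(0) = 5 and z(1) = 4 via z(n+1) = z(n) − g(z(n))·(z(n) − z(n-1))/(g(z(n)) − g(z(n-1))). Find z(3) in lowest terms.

301/73

g(5) = 8, g(4) = −1. z(2) = 4 − (−1)·(4 − 5)/((−1) − 8) = 37/9.
g(4) = −1, g(37/9) = −8/81. z(3) = (37/9) − (−8/81)·((37/9) − 4)/((−8/81) − (−1)) = 301/73.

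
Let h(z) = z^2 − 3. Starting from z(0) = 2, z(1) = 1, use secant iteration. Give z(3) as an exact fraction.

7/4

h(2) = 1, h(1) = −2. z(2) = 1 − (−2)·(1 − 2)/((−2) − 1) = 5/3.
h(1) = −2, h(5/3) = −2/9. z(3) = (5/3) − (−2/9)·((5/3) − 1)/((−2/9) − (−2)) = 7/4.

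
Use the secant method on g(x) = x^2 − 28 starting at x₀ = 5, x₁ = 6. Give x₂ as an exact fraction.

g(5) = −3, g(6) = 8. x₂ = 6 − 8·(6 − 5)/(8 − (−3)) = 58/11.

58/11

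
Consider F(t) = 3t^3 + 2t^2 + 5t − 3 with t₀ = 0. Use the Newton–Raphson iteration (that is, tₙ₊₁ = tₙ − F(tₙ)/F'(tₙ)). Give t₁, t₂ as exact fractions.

F'(t) = 9t^2 + 4t + 5.
F(0) = −3, F'(0) = 5, so t₁ = 0 − (−3)/5 = 3/5.
F(3/5) = 171/125, F'(3/5) = 266/25, so t₂ = (3/5) − (171/125)/(266/25) = 33/70.

t₁ = 3/5, t₂ = 33/70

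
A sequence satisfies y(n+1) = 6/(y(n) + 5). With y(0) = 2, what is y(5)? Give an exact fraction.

y(1) = 6/(2 + 5) = 6/7.
y(2) = 6/(6/7 + 5) = 42/41.
y(3) = 6/(42/41 + 5) = 246/247.
y(4) = 6/(246/247 + 5) = 1482/1481.
y(5) = 6/(1482/1481 + 5) = 8886/8887.

8886/8887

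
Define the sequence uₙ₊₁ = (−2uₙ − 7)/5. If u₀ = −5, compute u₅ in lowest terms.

−2997/3125

u₁ = (−2·(−5) − 7)/5 = 3/5.
u₂ = (−2·(3/5) − 7)/5 = −41/25.
u₃ = (−2·(−41/25) − 7)/5 = −93/125.
u₄ = (−2·(−93/125) − 7)/5 = −689/625.
u₅ = (−2·(−689/625) − 7)/5 = −2997/3125.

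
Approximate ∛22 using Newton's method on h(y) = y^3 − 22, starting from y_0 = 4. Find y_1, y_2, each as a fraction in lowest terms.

y_1 = 25/8, y_2 = 21257/7500

h'(y) = 3y^2.
h(4) = 42, h'(4) = 48, so y_1 = 4 − 42/48 = 25/8.
h(25/8) = 4361/512, h'(25/8) = 1875/64, so y_2 = (25/8) − (4361/512)/(1875/64) = 21257/7500.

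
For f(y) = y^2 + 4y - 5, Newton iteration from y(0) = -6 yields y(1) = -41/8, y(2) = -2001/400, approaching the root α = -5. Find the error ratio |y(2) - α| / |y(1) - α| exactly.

1/50

y(1) - α = -41/8 - (-5) = -41/8 + 5 = -1/8, so |y(1) - α| = 1/8.
y(2) - α = -2001/400 - (-5) = -2001/400 + 5 = -1/400, so |y(2) - α| = 1/400.
Ratio = (1/400) / (1/8) = 1/50.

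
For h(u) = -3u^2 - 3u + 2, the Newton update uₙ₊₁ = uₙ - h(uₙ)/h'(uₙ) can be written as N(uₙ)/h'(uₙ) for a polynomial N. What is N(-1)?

-5

h'(u) = -6u - 3.
N(u) = u·h'(u) - h(u) = u·(-6u - 3) - (-3u^2 - 3u + 2) = -3u^2 - 2.
N(-1) = -5.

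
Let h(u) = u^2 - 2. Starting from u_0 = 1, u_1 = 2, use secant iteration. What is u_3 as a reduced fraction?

7/5

h(1) = -1, h(2) = 2. u_2 = 2 - 2·(2 - 1)/(2 - (-1)) = 4/3.
h(2) = 2, h(4/3) = -2/9. u_3 = (4/3) - (-2/9)·((4/3) - 2)/((-2/9) - 2) = 7/5.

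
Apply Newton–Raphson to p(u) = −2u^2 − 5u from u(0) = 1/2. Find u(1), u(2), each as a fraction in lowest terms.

p'(u) = −4u − 5.
p(1/2) = −3, p'(1/2) = −7, so u(1) = (1/2) − (−3)/(−7) = 1/14.
p(1/14) = −18/49, p'(1/14) = −37/7, so u(2) = (1/14) − (−18/49)/(−37/7) = 1/518.

u(1) = 1/14, u(2) = 1/518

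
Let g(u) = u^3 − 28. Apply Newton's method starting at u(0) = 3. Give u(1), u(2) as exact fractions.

g'(u) = 3u^2.
g(3) = −1, g'(3) = 27, so u(1) = 3 − (−1)/27 = 82/27.
g(82/27) = 244/19683, g'(82/27) = 6724/243, so u(2) = (82/27) − (244/19683)/(6724/243) = 413465/136161.

u(1) = 82/27, u(2) = 413465/136161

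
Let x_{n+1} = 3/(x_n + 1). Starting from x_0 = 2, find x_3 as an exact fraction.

x_1 = 3/(2 + 1) = 1.
x_2 = 3/(1 + 1) = 3/2.
x_3 = 3/(3/2 + 1) = 6/5.

6/5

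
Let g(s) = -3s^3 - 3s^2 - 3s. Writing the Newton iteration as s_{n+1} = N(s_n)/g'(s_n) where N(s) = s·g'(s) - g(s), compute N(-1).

3

g'(s) = -9s^2 - 6s - 3.
N(s) = s·g'(s) - g(s) = s·(-9s^2 - 6s - 3) - (-3s^3 - 3s^2 - 3s) = -6s^3 - 3s^2.
N(-1) = 3.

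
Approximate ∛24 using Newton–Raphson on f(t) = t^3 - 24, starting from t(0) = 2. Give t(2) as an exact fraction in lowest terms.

662/225

f'(t) = 3t^2.
f(2) = -16, f'(2) = 12, so t(1) = 2 - (-16)/12 = 10/3.
f(10/3) = 352/27, f'(10/3) = 100/3, so t(2) = (10/3) - (352/27)/(100/3) = 662/225.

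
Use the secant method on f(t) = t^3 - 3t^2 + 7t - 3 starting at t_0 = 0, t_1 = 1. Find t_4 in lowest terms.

f(0) = -3, f(1) = 2. t_2 = 1 - 2·(1 - 0)/(2 - (-3)) = 3/5.
f(1) = 2, f(3/5) = 42/125. t_3 = (3/5) - (42/125)·((3/5) - 1)/((42/125) - 2) = 27/52.
f(3/5) = 42/125, f(27/52) = -4809/140608. t_4 = (27/52) - (-4809/140608)·((27/52) - (3/5))/((-4809/140608) - (42/125)) = 23313/44263.

23313/44263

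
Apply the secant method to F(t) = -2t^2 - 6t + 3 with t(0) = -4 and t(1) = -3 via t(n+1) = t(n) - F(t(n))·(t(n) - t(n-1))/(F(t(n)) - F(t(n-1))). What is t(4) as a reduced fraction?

F(-4) = -5, F(-3) = 3. t(2) = (-3) - 3·((-3) - (-4))/(3 - (-5)) = -27/8.
F(-3) = 3, F(-27/8) = 15/32. t(3) = (-27/8) - (15/32)·((-27/8) - (-3))/((15/32) - 3) = -31/9.
F(-27/8) = 15/32, F(-31/9) = -5/81. t(4) = (-31/9) - (-5/81)·((-31/9) - (-27/8))/((-5/81) - (15/32)) = -189/55.

-189/55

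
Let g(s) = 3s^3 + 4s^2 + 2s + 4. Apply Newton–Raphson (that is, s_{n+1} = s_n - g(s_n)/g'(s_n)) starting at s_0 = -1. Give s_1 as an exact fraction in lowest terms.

g'(s) = 9s^2 + 8s + 2.
g(-1) = 3, g'(-1) = 3, so s_1 = (-1) - 3/3 = -2.

-2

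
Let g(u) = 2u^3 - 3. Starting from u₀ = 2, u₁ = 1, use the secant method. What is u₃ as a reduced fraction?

729/631

g(2) = 13, g(1) = -1. u₂ = 1 - (-1)·(1 - 2)/((-1) - 13) = 15/14.
g(1) = -1, g(15/14) = -741/1372. u₃ = (15/14) - (-741/1372)·((15/14) - 1)/((-741/1372) - (-1)) = 729/631.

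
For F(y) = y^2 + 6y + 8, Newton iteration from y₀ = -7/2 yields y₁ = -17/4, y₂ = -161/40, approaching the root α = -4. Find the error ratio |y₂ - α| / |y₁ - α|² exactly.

y₁ - α = -17/4 - (-4) = -17/4 + 4 = -1/4, so |y₁ - α| = 1/4.
y₂ - α = -161/40 - (-4) = -161/40 + 4 = -1/40, so |y₂ - α| = 1/40.
|y₁ - α|² = 1/16.
Ratio = (1/40) / (1/16) = 2/5.

2/5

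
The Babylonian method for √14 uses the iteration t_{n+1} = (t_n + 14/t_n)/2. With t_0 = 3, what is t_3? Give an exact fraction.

2133553/570216

t_1 = (3 + 14/3)/2 = 23/6.
t_2 = (23/6 + 14/(23/6))/2 = 1033/276.
t_3 = (1033/276 + 14/(1033/276))/2 = 2133553/570216.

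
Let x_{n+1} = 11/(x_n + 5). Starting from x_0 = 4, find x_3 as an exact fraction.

x_1 = 11/(4 + 5) = 11/9.
x_2 = 11/(11/9 + 5) = 99/56.
x_3 = 11/(99/56 + 5) = 616/379.

616/379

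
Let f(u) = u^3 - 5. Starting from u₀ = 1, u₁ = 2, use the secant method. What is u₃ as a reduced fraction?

f(1) = -4, f(2) = 3. u₂ = 2 - 3·(2 - 1)/(3 - (-4)) = 11/7.
f(2) = 3, f(11/7) = -384/343. u₃ = (11/7) - (-384/343)·((11/7) - 2)/((-384/343) - 3) = 265/157.

265/157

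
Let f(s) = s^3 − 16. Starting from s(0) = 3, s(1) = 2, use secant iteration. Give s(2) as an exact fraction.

f(3) = 11, f(2) = −8. s(2) = 2 − (−8)·(2 − 3)/((−8) − 11) = 46/19.

46/19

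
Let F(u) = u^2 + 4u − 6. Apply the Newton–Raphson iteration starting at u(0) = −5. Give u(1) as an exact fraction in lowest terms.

−31/6

F'(u) = 2u + 4.
F(−5) = −1, F'(−5) = −6, so u(1) = (−5) − (−1)/(−6) = −31/6.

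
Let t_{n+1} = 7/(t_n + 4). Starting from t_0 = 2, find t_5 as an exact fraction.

t_1 = 7/(2 + 4) = 7/6.
t_2 = 7/(7/6 + 4) = 42/31.
t_3 = 7/(42/31 + 4) = 217/166.
t_4 = 7/(217/166 + 4) = 1162/881.
t_5 = 7/(1162/881 + 4) = 6167/4686.

6167/4686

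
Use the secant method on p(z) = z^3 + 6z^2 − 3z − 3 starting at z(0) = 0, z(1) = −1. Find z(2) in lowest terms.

−3/8

p(0) = −3, p(−1) = 5. z(2) = (−1) − 5·((−1) − 0)/(5 − (−3)) = −3/8.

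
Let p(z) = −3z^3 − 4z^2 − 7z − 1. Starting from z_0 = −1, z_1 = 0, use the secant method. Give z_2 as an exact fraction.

−1/6

p(−1) = 5, p(0) = −1. z_2 = 0 − (−1)·(0 − (−1))/((−1) − 5) = −1/6.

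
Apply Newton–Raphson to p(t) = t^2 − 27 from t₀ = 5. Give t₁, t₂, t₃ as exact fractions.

t₁ = 26/5, t₂ = 1351/260, t₃ = 3650401/702520

p'(t) = 2t.
p(5) = −2, p'(5) = 10, so t₁ = 5 − (−2)/10 = 26/5.
p(26/5) = 1/25, p'(26/5) = 52/5, so t₂ = (26/5) − (1/25)/(52/5) = 1351/260.
p(1351/260) = 1/67600, p'(1351/260) = 1351/130, so t₃ = (1351/260) − (1/67600)/(1351/130) = 3650401/702520.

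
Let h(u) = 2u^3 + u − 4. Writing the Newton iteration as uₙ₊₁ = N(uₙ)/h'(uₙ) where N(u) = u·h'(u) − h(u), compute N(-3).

h'(u) = 6u^2 + 1.
N(u) = u·h'(u) − h(u) = u·(6u^2 + 1) − (2u^3 + u − 4) = 4u^3 + 4.
N(-3) = −104.

−104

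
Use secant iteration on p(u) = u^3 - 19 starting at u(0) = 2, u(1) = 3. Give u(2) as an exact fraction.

49/19

p(2) = -11, p(3) = 8. u(2) = 3 - 8·(3 - 2)/(8 - (-11)) = 49/19.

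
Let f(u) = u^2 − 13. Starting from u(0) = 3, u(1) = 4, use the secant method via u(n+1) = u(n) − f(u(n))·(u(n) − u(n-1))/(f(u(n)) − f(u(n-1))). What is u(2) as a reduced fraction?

f(3) = −4, f(4) = 3. u(2) = 4 − 3·(4 − 3)/(3 − (−4)) = 25/7.

25/7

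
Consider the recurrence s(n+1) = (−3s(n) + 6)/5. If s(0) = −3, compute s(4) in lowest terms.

33/125

s(1) = (−3·(−3) + 6)/5 = 3.
s(2) = (−3·3 + 6)/5 = −3/5.
s(3) = (−3·(−3/5) + 6)/5 = 39/25.
s(4) = (−3·(39/25) + 6)/5 = 33/125.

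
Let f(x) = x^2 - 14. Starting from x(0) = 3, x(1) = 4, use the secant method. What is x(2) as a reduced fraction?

f(3) = -5, f(4) = 2. x(2) = 4 - 2·(4 - 3)/(2 - (-5)) = 26/7.

26/7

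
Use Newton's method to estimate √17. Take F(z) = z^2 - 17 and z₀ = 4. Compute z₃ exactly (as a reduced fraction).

F'(z) = 2z.
F(4) = -1, F'(4) = 8, so z₁ = 4 - (-1)/8 = 33/8.
F(33/8) = 1/64, F'(33/8) = 33/4, so z₂ = (33/8) - (1/64)/(33/4) = 2177/528.
F(2177/528) = 1/278784, F'(2177/528) = 2177/264, so z₃ = (2177/528) - (1/278784)/(2177/264) = 9478657/2298912.

9478657/2298912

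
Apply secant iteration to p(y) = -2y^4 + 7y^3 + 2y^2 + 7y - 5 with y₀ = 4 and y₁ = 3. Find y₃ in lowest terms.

p(4) = -9, p(3) = 61. y₂ = 3 - 61·(3 - 4)/(61 - (-9)) = 271/70.
p(3) = 61, p(271/70) = 53853057/6002500. y₃ = (271/70) - (53853057/6002500)·((271/70) - 3)/((53853057/6002500) - 61) = 20589739/5119663.

20589739/5119663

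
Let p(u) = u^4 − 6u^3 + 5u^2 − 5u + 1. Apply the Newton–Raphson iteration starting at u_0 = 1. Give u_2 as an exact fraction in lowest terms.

p'(u) = 4u^3 − 18u^2 + 10u − 5.
p(1) = −4, p'(1) = −9, so u_1 = 1 − (−4)/(−9) = 5/9.
p(5/9) = −7664/6561, p'(5/9) = −3145/729, so u_2 = (5/9) − (−7664/6561)/(−3145/729) = 2687/9435.

2687/9435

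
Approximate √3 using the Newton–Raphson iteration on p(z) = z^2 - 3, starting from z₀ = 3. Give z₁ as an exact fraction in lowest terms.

2

p'(z) = 2z.
p(3) = 6, p'(3) = 6, so z₁ = 3 - 6/6 = 2.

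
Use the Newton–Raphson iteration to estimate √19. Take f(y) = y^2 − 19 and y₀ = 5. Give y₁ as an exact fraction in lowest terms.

f'(y) = 2y.
f(5) = 6, f'(5) = 10, so y₁ = 5 − 6/10 = 22/5.

22/5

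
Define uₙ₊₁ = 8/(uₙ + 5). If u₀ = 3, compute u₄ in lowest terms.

152/119

u₁ = 8/(3 + 5) = 1.
u₂ = 8/(1 + 5) = 4/3.
u₃ = 8/(4/3 + 5) = 24/19.
u₄ = 8/(24/19 + 5) = 152/119.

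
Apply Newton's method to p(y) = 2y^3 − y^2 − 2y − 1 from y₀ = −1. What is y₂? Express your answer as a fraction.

−17/54

p'(y) = 6y^2 − 2y − 2.
p(−1) = −2, p'(−1) = 6, so y₁ = (−1) − (−2)/6 = −2/3.
p(−2/3) = −19/27, p'(−2/3) = 2, so y₂ = (−2/3) − (−19/27)/2 = −17/54.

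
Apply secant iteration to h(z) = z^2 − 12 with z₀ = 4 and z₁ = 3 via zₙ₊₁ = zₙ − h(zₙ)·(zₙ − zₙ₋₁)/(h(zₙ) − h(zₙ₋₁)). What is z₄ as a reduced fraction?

h(4) = 4, h(3) = −3. z₂ = 3 − (−3)·(3 − 4)/((−3) − 4) = 24/7.
h(3) = −3, h(24/7) = −12/49. z₃ = (24/7) − (−12/49)·((24/7) − 3)/((−12/49) − (−3)) = 52/15.
h(24/7) = −12/49, h(52/15) = 4/225. z₄ = (52/15) − (4/225)·((52/15) − (24/7))/((4/225) − (−12/49)) = 627/181.

627/181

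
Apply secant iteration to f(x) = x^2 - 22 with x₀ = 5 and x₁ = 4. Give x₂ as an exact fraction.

14/3

f(5) = 3, f(4) = -6. x₂ = 4 - (-6)·(4 - 5)/((-6) - 3) = 14/3.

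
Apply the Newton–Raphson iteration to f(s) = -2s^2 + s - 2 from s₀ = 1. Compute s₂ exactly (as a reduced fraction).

f'(s) = -4s + 1.
f(1) = -3, f'(1) = -3, so s₁ = 1 - (-3)/(-3) = 0.
f(0) = -2, f'(0) = 1, so s₂ = 0 - (-2)/1 = 2.

2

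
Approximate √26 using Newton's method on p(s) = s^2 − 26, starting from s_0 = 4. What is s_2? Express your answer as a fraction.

p'(s) = 2s.
p(4) = −10, p'(4) = 8, so s_1 = 4 − (−10)/8 = 21/4.
p(21/4) = 25/16, p'(21/4) = 21/2, so s_2 = (21/4) − (25/16)/(21/2) = 857/168.

857/168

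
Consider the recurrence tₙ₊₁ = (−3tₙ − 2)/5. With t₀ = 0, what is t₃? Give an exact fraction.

t₁ = (−3·0 − 2)/5 = −2/5.
t₂ = (−3·(−2/5) − 2)/5 = −4/25.
t₃ = (−3·(−4/25) − 2)/5 = −38/125.

−38/125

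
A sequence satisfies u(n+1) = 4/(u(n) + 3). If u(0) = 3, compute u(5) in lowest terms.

716/717

u(1) = 4/(3 + 3) = 2/3.
u(2) = 4/(2/3 + 3) = 12/11.
u(3) = 4/(12/11 + 3) = 44/45.
u(4) = 4/(44/45 + 3) = 180/179.
u(5) = 4/(180/179 + 3) = 716/717.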